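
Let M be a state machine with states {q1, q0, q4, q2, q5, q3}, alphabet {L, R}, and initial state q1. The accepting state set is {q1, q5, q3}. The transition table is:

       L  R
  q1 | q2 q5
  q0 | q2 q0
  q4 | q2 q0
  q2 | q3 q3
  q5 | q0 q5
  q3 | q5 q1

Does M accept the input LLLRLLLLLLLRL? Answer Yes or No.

No

start at q1
read 'L': q1 → q2
read 'L': q2 → q3
read 'L': q3 → q5
read 'R': q5 → q5
read 'L': q5 → q0
read 'L': q0 → q2
read 'L': q2 → q3
read 'L': q3 → q5
read 'L': q5 → q0
read 'L': q0 → q2
read 'L': q2 → q3
read 'R': q3 → q1
read 'L': q1 → q2
End state q2 is not accepting.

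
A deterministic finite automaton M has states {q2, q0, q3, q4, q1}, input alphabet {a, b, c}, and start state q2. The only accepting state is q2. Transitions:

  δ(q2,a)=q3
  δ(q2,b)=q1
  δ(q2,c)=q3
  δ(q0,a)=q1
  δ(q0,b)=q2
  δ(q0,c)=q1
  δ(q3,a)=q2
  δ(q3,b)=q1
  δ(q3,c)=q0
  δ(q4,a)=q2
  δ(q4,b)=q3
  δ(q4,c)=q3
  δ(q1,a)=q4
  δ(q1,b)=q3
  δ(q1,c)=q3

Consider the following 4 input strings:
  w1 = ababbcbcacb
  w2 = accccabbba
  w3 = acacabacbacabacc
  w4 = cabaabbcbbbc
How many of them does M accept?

1

w1:
  start at q2
  read 'a': q2 → q3
  read 'b': q3 → q1
  read 'a': q1 → q4
  read 'b': q4 → q3
  read 'b': q3 → q1
  read 'c': q1 → q3
  read 'b': q3 → q1
  read 'c': q1 → q3
  read 'a': q3 → q2
  read 'c': q2 → q3
  read 'b': q3 → q1
  end q1, rejected
w2:
  start at q2
  read 'a': q2 → q3
  read 'c': q3 → q0
  read 'c': q0 → q1
  read 'c': q1 → q3
  read 'c': q3 → q0
  read 'a': q0 → q1
  read 'b': q1 → q3
  read 'b': q3 → q1
  read 'b': q1 → q3
  read 'a': q3 → q2
  end q2, accepted
w3:
  start at q2
  read 'a': q2 → q3
  read 'c': q3 → q0
  read 'a': q0 → q1
  read 'c': q1 → q3
  read 'a': q3 → q2
  read 'b': q2 → q1
  read 'a': q1 → q4
  read 'c': q4 → q3
  read 'b': q3 → q1
  read 'a': q1 → q4
  read 'c': q4 → q3
  read 'a': q3 → q2
  read 'b': q2 → q1
  read 'a': q1 → q4
  read 'c': q4 → q3
  read 'c': q3 → q0
  end q0, rejected
w4:
  start at q2
  read 'c': q2 → q3
  read 'a': q3 → q2
  read 'b': q2 → q1
  read 'a': q1 → q4
  read 'a': q4 → q2
  read 'b': q2 → q1
  read 'b': q1 → q3
  read 'c': q3 → q0
  read 'b': q0 → q2
  read 'b': q2 → q1
  read 'b': q1 → q3
  read 'c': q3 → q0
  end q0, rejected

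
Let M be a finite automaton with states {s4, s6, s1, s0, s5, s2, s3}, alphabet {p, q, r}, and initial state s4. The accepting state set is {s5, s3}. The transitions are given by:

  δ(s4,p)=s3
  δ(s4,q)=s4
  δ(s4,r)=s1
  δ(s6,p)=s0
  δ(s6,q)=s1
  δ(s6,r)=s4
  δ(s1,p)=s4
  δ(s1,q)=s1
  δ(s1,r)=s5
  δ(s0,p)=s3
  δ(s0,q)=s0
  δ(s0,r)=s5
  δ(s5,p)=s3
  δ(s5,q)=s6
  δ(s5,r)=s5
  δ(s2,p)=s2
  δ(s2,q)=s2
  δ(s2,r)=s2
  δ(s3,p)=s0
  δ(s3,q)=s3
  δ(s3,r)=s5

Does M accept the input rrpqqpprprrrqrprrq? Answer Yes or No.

No

s4 → s1 → s5 → s3 → s3 → s3 → s0 → s3 → s5 → s3 → s5 → s5 → s5 → s6 → s4 → s3 → s5 → s5 → s6
End state s6 is not accepting.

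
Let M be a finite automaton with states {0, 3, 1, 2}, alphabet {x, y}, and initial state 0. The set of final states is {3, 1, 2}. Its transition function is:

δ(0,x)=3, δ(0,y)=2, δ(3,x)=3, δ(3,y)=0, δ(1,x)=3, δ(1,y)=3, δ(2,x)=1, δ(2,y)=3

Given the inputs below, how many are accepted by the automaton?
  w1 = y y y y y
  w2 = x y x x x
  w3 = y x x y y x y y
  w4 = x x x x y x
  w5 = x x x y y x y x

4

w1: 0 → 2 → 3 → 0 → 2 → 3  → end 3, accepted
w2: 0 → 3 → 0 → 3 → 3 → 3  → end 3, accepted
w3: 0 → 2 → 1 → 3 → 0 → 2 → 1 → 3 → 0  → end 0, rejected
w4: 0 → 3 → 3 → 3 → 3 → 0 → 3  → end 3, accepted
w5: 0 → 3 → 3 → 3 → 0 → 2 → 1 → 3 → 3  → end 3, accepted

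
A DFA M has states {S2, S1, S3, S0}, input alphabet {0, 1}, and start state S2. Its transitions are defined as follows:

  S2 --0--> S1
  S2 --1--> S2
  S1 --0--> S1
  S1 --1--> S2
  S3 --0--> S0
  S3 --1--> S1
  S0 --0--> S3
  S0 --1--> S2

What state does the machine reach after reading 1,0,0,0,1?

Trace: S2 -1-> S2 -0-> S1 -0-> S1 -0-> S1 -1-> S2

S2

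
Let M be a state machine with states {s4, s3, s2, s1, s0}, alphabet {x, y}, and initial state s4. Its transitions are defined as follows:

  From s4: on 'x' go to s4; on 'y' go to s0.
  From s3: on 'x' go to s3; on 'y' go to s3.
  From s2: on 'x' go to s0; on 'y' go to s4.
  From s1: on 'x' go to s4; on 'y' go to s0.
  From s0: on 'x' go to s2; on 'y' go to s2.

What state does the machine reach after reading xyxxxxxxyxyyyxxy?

s2

start at s4
read 'x': s4 → s4
read 'y': s4 → s0
read 'x': s0 → s2
read 'x': s2 → s0
read 'x': s0 → s2
read 'x': s2 → s0
read 'x': s0 → s2
read 'x': s2 → s0
read 'y': s0 → s2
read 'x': s2 → s0
read 'y': s0 → s2
read 'y': s2 → s4
read 'y': s4 → s0
read 'x': s0 → s2
read 'x': s2 → s0
read 'y': s0 → s2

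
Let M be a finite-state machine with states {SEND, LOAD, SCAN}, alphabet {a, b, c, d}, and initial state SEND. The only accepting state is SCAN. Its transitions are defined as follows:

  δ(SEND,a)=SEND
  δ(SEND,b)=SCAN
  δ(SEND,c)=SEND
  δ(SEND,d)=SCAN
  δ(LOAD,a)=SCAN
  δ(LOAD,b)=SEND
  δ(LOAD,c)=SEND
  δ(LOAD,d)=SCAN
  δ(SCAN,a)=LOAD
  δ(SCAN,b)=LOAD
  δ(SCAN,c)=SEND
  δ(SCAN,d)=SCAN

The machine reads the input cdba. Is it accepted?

Yes

start at SEND
read 'c': SEND → SEND
read 'd': SEND → SCAN
read 'b': SCAN → LOAD
read 'a': LOAD → SCAN
End state SCAN is accepting.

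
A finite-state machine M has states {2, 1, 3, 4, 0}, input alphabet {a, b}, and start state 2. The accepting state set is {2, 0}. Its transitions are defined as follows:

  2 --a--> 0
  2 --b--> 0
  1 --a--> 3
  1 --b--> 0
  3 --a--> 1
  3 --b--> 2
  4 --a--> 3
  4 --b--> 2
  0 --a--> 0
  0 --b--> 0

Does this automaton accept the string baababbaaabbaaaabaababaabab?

2 → 0 → 0 → 0 → 0 → 0 → 0 → 0 → 0 → 0 → 0 → 0 → 0 → 0 → 0 → 0 → 0 → 0 → 0 → 0 → 0 → 0 → 0 → 0 → 0 → 0 → 0 → 0
End state 0 is accepting.

Yes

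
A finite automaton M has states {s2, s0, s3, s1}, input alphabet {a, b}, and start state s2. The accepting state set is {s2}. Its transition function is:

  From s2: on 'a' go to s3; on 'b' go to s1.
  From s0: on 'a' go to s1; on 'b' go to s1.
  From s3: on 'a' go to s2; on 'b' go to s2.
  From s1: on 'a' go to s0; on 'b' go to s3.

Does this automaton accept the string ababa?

Trace: s2 -a-> s3 -b-> s2 -a-> s3 -b-> s2 -a-> s3
End state s3 is not accepting.

No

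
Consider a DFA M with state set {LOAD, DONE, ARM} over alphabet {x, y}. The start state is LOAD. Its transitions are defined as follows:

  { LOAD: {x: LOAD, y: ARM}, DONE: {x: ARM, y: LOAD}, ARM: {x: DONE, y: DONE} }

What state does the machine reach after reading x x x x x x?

LOAD → LOAD → LOAD → LOAD → LOAD → LOAD → LOAD

LOAD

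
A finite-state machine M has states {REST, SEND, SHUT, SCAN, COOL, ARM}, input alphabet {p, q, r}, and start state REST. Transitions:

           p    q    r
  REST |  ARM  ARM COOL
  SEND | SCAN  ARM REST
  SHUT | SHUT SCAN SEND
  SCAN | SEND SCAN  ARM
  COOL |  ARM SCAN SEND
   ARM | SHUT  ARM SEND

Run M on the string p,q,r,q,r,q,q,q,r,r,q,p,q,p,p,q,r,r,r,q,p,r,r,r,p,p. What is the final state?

start at REST
read 'p': REST → ARM
read 'q': ARM → ARM
read 'r': ARM → SEND
read 'q': SEND → ARM
read 'r': ARM → SEND
read 'q': SEND → ARM
read 'q': ARM → ARM
read 'q': ARM → ARM
read 'r': ARM → SEND
read 'r': SEND → REST
read 'q': REST → ARM
read 'p': ARM → SHUT
read 'q': SHUT → SCAN
read 'p': SCAN → SEND
read 'p': SEND → SCAN
read 'q': SCAN → SCAN
read 'r': SCAN → ARM
read 'r': ARM → SEND
read 'r': SEND → REST
read 'q': REST → ARM
read 'p': ARM → SHUT
read 'r': SHUT → SEND
read 'r': SEND → REST
read 'r': REST → COOL
read 'p': COOL → ARM
read 'p': ARM → SHUT

SHUT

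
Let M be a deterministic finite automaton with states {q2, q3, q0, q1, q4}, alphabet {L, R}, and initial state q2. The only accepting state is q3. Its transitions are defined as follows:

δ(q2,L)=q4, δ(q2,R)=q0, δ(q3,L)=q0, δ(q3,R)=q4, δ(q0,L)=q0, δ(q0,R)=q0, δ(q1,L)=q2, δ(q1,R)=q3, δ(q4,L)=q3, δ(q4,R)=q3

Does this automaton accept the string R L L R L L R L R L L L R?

No

start at q2
read 'R': q2 → q0
read 'L': q0 → q0
read 'L': q0 → q0
read 'R': q0 → q0
read 'L': q0 → q0
read 'L': q0 → q0
read 'R': q0 → q0
read 'L': q0 → q0
read 'R': q0 → q0
read 'L': q0 → q0
read 'L': q0 → q0
read 'L': q0 → q0
read 'R': q0 → q0
End state q0 is not accepting.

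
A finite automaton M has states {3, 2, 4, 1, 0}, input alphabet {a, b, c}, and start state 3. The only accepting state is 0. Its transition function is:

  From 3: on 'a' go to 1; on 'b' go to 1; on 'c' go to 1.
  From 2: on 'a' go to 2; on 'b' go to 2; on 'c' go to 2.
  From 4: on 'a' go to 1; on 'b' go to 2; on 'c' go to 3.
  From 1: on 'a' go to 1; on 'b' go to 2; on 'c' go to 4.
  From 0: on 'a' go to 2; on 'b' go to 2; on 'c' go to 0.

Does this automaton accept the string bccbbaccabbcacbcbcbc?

No

start at 3
read 'b': 3 → 1
read 'c': 1 → 4
read 'c': 4 → 3
read 'b': 3 → 1
read 'b': 1 → 2
read 'a': 2 → 2
read 'c': 2 → 2
read 'c': 2 → 2
read 'a': 2 → 2
read 'b': 2 → 2
read 'b': 2 → 2
read 'c': 2 → 2
read 'a': 2 → 2
read 'c': 2 → 2
read 'b': 2 → 2
read 'c': 2 → 2
read 'b': 2 → 2
read 'c': 2 → 2
read 'b': 2 → 2
read 'c': 2 → 2
End state 2 is not accepting.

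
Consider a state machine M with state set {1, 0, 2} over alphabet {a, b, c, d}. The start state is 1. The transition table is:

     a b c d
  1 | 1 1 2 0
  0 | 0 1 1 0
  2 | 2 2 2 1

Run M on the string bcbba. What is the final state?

2

start at 1
read 'b': 1 → 1
read 'c': 1 → 2
read 'b': 2 → 2
read 'b': 2 → 2
read 'a': 2 → 2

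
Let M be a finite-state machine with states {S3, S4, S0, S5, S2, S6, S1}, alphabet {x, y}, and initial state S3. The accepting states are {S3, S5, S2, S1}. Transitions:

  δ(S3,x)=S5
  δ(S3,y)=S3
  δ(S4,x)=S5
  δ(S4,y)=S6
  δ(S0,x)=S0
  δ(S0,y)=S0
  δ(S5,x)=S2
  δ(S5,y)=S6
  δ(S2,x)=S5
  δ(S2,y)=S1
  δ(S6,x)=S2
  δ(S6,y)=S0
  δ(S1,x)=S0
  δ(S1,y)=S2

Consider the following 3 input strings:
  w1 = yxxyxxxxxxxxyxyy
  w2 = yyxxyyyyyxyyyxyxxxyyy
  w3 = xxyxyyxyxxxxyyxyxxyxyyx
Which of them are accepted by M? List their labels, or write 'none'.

none

w1: Trace: S3 -y-> S3 -x-> S5 -x-> S2 -y-> S1 -x-> S0 -x-> S0 -x-> S0 -x-> S0 -x-> S0 -x-> S0 -x-> S0 -x-> S0 -y-> S0 -x-> S0 -y-> S0 -y-> S0  → end S0, rejected
w2: Trace: S3 -y-> S3 -y-> S3 -x-> S5 -x-> S2 -y-> S1 -y-> S2 -y-> S1 -y-> S2 -y-> S1 -x-> S0 -y-> S0 -y-> S0 -y-> S0 -x-> S0 -y-> S0 -x-> S0 -x-> S0 -x-> S0 -y-> S0 -y-> S0 -y-> S0  → end S0, rejected
w3: Trace: S3 -x-> S5 -x-> S2 -y-> S1 -x-> S0 -y-> S0 -y-> S0 -x-> S0 -y-> S0 -x-> S0 -x-> S0 -x-> S0 -x-> S0 -y-> S0 -y-> S0 -x-> S0 -y-> S0 -x-> S0 -x-> S0 -y-> S0 -x-> S0 -y-> S0 -y-> S0 -x-> S0  → end S0, rejected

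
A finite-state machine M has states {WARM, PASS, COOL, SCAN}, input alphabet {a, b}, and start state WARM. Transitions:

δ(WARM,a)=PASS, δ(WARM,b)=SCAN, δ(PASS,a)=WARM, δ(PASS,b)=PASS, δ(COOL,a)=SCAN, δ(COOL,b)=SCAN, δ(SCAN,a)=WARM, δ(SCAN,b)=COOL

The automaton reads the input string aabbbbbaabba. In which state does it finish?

WARM

Trace: WARM -a-> PASS -a-> WARM -b-> SCAN -b-> COOL -b-> SCAN -b-> COOL -b-> SCAN -a-> WARM -a-> PASS -b-> PASS -b-> PASS -a-> WARM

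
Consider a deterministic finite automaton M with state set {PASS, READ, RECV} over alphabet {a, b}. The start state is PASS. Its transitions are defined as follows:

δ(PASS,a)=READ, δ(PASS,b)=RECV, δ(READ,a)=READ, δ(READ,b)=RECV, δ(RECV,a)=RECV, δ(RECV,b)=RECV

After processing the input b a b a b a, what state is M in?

PASS → RECV → RECV → RECV → RECV → RECV → RECV

RECV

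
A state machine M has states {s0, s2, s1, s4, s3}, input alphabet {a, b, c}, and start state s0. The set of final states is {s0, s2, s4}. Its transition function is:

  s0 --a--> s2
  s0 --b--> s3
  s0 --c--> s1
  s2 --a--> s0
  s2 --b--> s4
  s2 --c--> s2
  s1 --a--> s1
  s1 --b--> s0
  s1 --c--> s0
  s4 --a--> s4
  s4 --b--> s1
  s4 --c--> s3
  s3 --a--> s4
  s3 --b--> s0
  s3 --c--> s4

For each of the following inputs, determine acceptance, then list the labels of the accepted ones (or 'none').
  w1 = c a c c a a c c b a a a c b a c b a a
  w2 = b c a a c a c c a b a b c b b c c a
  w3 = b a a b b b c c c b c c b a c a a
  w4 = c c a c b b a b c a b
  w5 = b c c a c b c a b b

w1:
  start at s0
  read 'c': s0 → s1
  read 'a': s1 → s1
  read 'c': s1 → s0
  read 'c': s0 → s1
  read 'a': s1 → s1
  read 'a': s1 → s1
  read 'c': s1 → s0
  read 'c': s0 → s1
  read 'b': s1 → s0
  read 'a': s0 → s2
  read 'a': s2 → s0
  read 'a': s0 → s2
  read 'c': s2 → s2
  read 'b': s2 → s4
  read 'a': s4 → s4
  read 'c': s4 → s3
  read 'b': s3 → s0
  read 'a': s0 → s2
  read 'a': s2 → s0
  end s0, accepted
w2:
  start at s0
  read 'b': s0 → s3
  read 'c': s3 → s4
  read 'a': s4 → s4
  read 'a': s4 → s4
  read 'c': s4 → s3
  read 'a': s3 → s4
  read 'c': s4 → s3
  read 'c': s3 → s4
  read 'a': s4 → s4
  read 'b': s4 → s1
  read 'a': s1 → s1
  read 'b': s1 → s0
  read 'c': s0 → s1
  read 'b': s1 → s0
  read 'b': s0 → s3
  read 'c': s3 → s4
  read 'c': s4 → s3
  read 'a': s3 → s4
  end s4, accepted
w3:
  start at s0
  read 'b': s0 → s3
  read 'a': s3 → s4
  read 'a': s4 → s4
  read 'b': s4 → s1
  read 'b': s1 → s0
  read 'b': s0 → s3
  read 'c': s3 → s4
  read 'c': s4 → s3
  read 'c': s3 → s4
  read 'b': s4 → s1
  read 'c': s1 → s0
  read 'c': s0 → s1
  read 'b': s1 → s0
  read 'a': s0 → s2
  read 'c': s2 → s2
  read 'a': s2 → s0
  read 'a': s0 → s2
  end s2, accepted
w4:
  start at s0
  read 'c': s0 → s1
  read 'c': s1 → s0
  read 'a': s0 → s2
  read 'c': s2 → s2
  read 'b': s2 → s4
  read 'b': s4 → s1
  read 'a': s1 → s1
  read 'b': s1 → s0
  read 'c': s0 → s1
  read 'a': s1 → s1
  read 'b': s1 → s0
  end s0, accepted
w5:
  start at s0
  read 'b': s0 → s3
  read 'c': s3 → s4
  read 'c': s4 → s3
  read 'a': s3 → s4
  read 'c': s4 → s3
  read 'b': s3 → s0
  read 'c': s0 → s1
  read 'a': s1 → s1
  read 'b': s1 → s0
  read 'b': s0 → s3
  end s3, rejected

w1, w2, w3, w4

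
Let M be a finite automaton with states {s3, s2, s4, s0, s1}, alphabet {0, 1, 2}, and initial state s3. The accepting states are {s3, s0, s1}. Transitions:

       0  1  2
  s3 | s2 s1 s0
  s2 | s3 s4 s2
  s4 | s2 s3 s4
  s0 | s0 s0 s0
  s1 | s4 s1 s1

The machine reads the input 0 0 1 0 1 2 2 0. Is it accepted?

Yes

Trace: s3 -0-> s2 -0-> s3 -1-> s1 -0-> s4 -1-> s3 -2-> s0 -2-> s0 -0-> s0
End state s0 is accepting.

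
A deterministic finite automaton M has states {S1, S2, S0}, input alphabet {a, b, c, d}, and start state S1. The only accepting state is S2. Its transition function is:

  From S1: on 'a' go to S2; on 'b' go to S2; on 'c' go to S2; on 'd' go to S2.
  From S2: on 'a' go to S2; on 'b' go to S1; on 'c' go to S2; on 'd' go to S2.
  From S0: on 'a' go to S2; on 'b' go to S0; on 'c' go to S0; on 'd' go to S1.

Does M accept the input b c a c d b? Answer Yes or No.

start at S1
read 'b': S1 → S2
read 'c': S2 → S2
read 'a': S2 → S2
read 'c': S2 → S2
read 'd': S2 → S2
read 'b': S2 → S1
End state S1 is not accepting.

No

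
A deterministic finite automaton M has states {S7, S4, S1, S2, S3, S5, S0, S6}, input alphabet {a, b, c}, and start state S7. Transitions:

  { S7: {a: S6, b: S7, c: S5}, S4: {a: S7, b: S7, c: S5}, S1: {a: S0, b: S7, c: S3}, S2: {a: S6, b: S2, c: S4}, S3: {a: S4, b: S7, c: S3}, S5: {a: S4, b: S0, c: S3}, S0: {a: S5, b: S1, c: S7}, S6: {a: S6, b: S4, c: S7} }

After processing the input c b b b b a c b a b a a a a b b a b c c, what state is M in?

S3

start at S7
read 'c': S7 → S5
read 'b': S5 → S0
read 'b': S0 → S1
read 'b': S1 → S7
read 'b': S7 → S7
read 'a': S7 → S6
read 'c': S6 → S7
read 'b': S7 → S7
read 'a': S7 → S6
read 'b': S6 → S4
read 'a': S4 → S7
read 'a': S7 → S6
read 'a': S6 → S6
read 'a': S6 → S6
read 'b': S6 → S4
read 'b': S4 → S7
read 'a': S7 → S6
read 'b': S6 → S4
read 'c': S4 → S5
read 'c': S5 → S3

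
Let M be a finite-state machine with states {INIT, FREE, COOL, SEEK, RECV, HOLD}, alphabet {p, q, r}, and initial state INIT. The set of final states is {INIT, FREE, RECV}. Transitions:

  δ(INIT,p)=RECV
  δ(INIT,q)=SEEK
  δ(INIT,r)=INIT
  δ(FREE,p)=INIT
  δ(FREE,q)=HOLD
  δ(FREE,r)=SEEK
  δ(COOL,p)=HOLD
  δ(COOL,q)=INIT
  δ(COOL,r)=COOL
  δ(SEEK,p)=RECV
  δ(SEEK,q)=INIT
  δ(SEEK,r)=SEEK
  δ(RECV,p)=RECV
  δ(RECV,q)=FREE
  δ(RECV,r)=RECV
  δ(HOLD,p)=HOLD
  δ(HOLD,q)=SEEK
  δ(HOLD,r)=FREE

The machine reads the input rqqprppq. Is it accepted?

Yes

start at INIT
read 'r': INIT → INIT
read 'q': INIT → SEEK
read 'q': SEEK → INIT
read 'p': INIT → RECV
read 'r': RECV → RECV
read 'p': RECV → RECV
read 'p': RECV → RECV
read 'q': RECV → FREE
End state FREE is accepting.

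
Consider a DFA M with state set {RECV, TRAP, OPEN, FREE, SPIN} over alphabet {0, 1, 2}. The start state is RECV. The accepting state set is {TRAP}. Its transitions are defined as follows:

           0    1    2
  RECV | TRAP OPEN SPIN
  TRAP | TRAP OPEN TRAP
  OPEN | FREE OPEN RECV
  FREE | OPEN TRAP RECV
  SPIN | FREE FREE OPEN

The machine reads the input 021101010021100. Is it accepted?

start at RECV
read '0': RECV → TRAP
read '2': TRAP → TRAP
read '1': TRAP → OPEN
read '1': OPEN → OPEN
read '0': OPEN → FREE
read '1': FREE → TRAP
read '0': TRAP → TRAP
read '1': TRAP → OPEN
read '0': OPEN → FREE
read '0': FREE → OPEN
read '2': OPEN → RECV
read '1': RECV → OPEN
read '1': OPEN → OPEN
read '0': OPEN → FREE
read '0': FREE → OPEN
End state OPEN is not accepting.

No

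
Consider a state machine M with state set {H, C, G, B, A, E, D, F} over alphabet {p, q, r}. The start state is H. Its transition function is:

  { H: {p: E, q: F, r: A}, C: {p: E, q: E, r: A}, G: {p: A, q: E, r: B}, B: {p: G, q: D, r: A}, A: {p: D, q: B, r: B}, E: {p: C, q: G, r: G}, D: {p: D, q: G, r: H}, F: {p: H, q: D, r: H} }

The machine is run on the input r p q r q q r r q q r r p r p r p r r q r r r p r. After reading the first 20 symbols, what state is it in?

H → A → D → G → B → D → G → B → A → B → D → H → A → D → H → E → G → A → B → A → B
After 20 symbols: B.

B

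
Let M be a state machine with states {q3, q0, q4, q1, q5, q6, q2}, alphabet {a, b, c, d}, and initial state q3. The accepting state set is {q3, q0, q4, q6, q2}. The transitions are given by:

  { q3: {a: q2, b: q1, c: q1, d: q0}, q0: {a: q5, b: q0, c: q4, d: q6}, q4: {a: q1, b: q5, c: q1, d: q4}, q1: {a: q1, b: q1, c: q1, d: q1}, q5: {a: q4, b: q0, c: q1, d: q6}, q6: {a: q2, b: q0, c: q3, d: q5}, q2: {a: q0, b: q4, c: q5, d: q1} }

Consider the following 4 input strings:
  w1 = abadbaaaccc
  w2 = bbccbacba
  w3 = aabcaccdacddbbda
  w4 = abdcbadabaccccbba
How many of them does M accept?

w1:
  start at q3
  read 'a': q3 → q2
  read 'b': q2 → q4
  read 'a': q4 → q1
  read 'd': q1 → q1
  read 'b': q1 → q1
  read 'a': q1 → q1
  read 'a': q1 → q1
  read 'a': q1 → q1
  read 'c': q1 → q1
  read 'c': q1 → q1
  read 'c': q1 → q1
  end q1, rejected
w2:
  start at q3
  read 'b': q3 → q1
  read 'b': q1 → q1
  read 'c': q1 → q1
  read 'c': q1 → q1
  read 'b': q1 → q1
  read 'a': q1 → q1
  read 'c': q1 → q1
  read 'b': q1 → q1
  read 'a': q1 → q1
  end q1, rejected
w3:
  start at q3
  read 'a': q3 → q2
  read 'a': q2 → q0
  read 'b': q0 → q0
  read 'c': q0 → q4
  read 'a': q4 → q1
  read 'c': q1 → q1
  read 'c': q1 → q1
  read 'd': q1 → q1
  read 'a': q1 → q1
  read 'c': q1 → q1
  read 'd': q1 → q1
  read 'd': q1 → q1
  read 'b': q1 → q1
  read 'b': q1 → q1
  read 'd': q1 → q1
  read 'a': q1 → q1
  end q1, rejected
w4:
  start at q3
  read 'a': q3 → q2
  read 'b': q2 → q4
  read 'd': q4 → q4
  read 'c': q4 → q1
  read 'b': q1 → q1
  read 'a': q1 → q1
  read 'd': q1 → q1
  read 'a': q1 → q1
  read 'b': q1 → q1
  read 'a': q1 → q1
  read 'c': q1 → q1
  read 'c': q1 → q1
  read 'c': q1 → q1
  read 'c': q1 → q1
  read 'b': q1 → q1
  read 'b': q1 → q1
  read 'a': q1 → q1
  end q1, rejected

0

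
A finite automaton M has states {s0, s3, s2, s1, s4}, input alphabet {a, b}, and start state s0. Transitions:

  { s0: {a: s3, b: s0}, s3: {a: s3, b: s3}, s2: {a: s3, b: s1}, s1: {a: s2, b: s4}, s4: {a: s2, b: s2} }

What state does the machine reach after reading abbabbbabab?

Trace: s0 -a-> s3 -b-> s3 -b-> s3 -a-> s3 -b-> s3 -b-> s3 -b-> s3 -a-> s3 -b-> s3 -a-> s3 -b-> s3

s3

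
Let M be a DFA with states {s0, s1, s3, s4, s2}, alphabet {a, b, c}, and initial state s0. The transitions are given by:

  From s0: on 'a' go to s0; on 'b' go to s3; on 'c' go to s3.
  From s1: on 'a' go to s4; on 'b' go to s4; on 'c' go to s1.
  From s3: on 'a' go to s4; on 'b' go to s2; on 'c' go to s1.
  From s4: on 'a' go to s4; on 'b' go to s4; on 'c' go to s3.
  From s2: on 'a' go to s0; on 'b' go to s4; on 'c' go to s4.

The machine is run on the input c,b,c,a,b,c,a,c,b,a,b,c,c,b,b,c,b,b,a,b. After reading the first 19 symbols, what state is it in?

s4

start at s0
read 'c': s0 → s3
read 'b': s3 → s2
read 'c': s2 → s4
read 'a': s4 → s4
read 'b': s4 → s4
read 'c': s4 → s3
read 'a': s3 → s4
read 'c': s4 → s3
read 'b': s3 → s2
read 'a': s2 → s0
read 'b': s0 → s3
read 'c': s3 → s1
read 'c': s1 → s1
read 'b': s1 → s4
read 'b': s4 → s4
read 'c': s4 → s3
read 'b': s3 → s2
read 'b': s2 → s4
read 'a': s4 → s4
After 19 symbols: s4.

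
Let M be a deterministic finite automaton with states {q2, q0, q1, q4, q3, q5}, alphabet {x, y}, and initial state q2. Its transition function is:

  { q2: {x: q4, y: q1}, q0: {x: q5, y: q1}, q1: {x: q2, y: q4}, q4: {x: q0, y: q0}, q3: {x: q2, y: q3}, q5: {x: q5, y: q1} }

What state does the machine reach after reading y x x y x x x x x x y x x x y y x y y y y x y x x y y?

start at q2
read 'y': q2 → q1
read 'x': q1 → q2
read 'x': q2 → q4
read 'y': q4 → q0
read 'x': q0 → q5
read 'x': q5 → q5
read 'x': q5 → q5
read 'x': q5 → q5
read 'x': q5 → q5
read 'x': q5 → q5
read 'y': q5 → q1
read 'x': q1 → q2
read 'x': q2 → q4
read 'x': q4 → q0
read 'y': q0 → q1
read 'y': q1 → q4
read 'x': q4 → q0
read 'y': q0 → q1
read 'y': q1 → q4
read 'y': q4 → q0
read 'y': q0 → q1
read 'x': q1 → q2
read 'y': q2 → q1
read 'x': q1 → q2
read 'x': q2 → q4
read 'y': q4 → q0
read 'y': q0 → q1

q1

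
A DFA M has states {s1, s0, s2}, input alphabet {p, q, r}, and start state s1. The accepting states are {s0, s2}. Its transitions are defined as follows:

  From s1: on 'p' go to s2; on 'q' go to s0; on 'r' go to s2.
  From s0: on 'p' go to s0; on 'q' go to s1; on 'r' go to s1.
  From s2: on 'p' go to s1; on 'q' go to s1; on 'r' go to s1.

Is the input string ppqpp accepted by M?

Yes

s1 → s2 → s1 → s0 → s0 → s0
End state s0 is accepting.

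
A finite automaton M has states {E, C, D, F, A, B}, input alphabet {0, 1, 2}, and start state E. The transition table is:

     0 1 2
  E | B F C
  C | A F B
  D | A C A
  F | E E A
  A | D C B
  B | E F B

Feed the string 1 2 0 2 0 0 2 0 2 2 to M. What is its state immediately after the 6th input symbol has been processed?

Trace: E -1-> F -2-> A -0-> D -2-> A -0-> D -0-> A
After 6 symbols: A.

A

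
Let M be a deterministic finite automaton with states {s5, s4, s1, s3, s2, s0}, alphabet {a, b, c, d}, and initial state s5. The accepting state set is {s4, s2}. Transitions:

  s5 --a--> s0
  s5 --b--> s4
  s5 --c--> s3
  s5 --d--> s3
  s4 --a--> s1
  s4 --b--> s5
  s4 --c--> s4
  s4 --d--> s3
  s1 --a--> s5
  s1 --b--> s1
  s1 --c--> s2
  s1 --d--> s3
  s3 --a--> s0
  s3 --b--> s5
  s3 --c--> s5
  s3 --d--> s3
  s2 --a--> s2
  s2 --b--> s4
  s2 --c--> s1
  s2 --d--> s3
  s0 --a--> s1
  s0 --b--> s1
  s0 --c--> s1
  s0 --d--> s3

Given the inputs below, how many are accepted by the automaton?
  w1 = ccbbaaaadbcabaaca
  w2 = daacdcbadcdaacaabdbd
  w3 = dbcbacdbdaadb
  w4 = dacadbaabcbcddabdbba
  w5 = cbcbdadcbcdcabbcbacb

w1: Trace: s5 -c-> s3 -c-> s5 -b-> s4 -b-> s5 -a-> s0 -a-> s1 -a-> s5 -a-> s0 -d-> s3 -b-> s5 -c-> s3 -a-> s0 -b-> s1 -a-> s5 -a-> s0 -c-> s1 -a-> s5  → end s5, rejected
w2: Trace: s5 -d-> s3 -a-> s0 -a-> s1 -c-> s2 -d-> s3 -c-> s5 -b-> s4 -a-> s1 -d-> s3 -c-> s5 -d-> s3 -a-> s0 -a-> s1 -c-> s2 -a-> s2 -a-> s2 -b-> s4 -d-> s3 -b-> s5 -d-> s3  → end s3, rejected
w3: Trace: s5 -d-> s3 -b-> s5 -c-> s3 -b-> s5 -a-> s0 -c-> s1 -d-> s3 -b-> s5 -d-> s3 -a-> s0 -a-> s1 -d-> s3 -b-> s5  → end s5, rejected
w4: Trace: s5 -d-> s3 -a-> s0 -c-> s1 -a-> s5 -d-> s3 -b-> s5 -a-> s0 -a-> s1 -b-> s1 -c-> s2 -b-> s4 -c-> s4 -d-> s3 -d-> s3 -a-> s0 -b-> s1 -d-> s3 -b-> s5 -b-> s4 -a-> s1  → end s1, rejected
w5: Trace: s5 -c-> s3 -b-> s5 -c-> s3 -b-> s5 -d-> s3 -a-> s0 -d-> s3 -c-> s5 -b-> s4 -c-> s4 -d-> s3 -c-> s5 -a-> s0 -b-> s1 -b-> s1 -c-> s2 -b-> s4 -a-> s1 -c-> s2 -b-> s4  → end s4, accepted

1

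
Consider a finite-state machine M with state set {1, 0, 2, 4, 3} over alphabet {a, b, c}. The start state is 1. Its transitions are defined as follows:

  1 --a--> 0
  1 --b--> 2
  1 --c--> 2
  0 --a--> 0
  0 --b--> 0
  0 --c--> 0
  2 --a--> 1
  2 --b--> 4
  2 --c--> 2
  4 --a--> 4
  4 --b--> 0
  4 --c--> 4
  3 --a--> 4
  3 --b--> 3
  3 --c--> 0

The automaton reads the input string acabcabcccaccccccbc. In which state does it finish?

start at 1
read 'a': 1 → 0
read 'c': 0 → 0
read 'a': 0 → 0
read 'b': 0 → 0
read 'c': 0 → 0
read 'a': 0 → 0
read 'b': 0 → 0
read 'c': 0 → 0
read 'c': 0 → 0
read 'c': 0 → 0
read 'a': 0 → 0
read 'c': 0 → 0
read 'c': 0 → 0
read 'c': 0 → 0
read 'c': 0 → 0
read 'c': 0 → 0
read 'c': 0 → 0
read 'b': 0 → 0
read 'c': 0 → 0

0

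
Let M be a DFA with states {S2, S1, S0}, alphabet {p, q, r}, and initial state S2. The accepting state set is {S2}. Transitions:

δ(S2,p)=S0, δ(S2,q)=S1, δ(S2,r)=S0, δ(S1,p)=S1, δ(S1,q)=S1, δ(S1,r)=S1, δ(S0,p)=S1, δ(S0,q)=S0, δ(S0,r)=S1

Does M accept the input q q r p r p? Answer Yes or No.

No

Trace: S2 -q-> S1 -q-> S1 -r-> S1 -p-> S1 -r-> S1 -p-> S1
End state S1 is not accepting.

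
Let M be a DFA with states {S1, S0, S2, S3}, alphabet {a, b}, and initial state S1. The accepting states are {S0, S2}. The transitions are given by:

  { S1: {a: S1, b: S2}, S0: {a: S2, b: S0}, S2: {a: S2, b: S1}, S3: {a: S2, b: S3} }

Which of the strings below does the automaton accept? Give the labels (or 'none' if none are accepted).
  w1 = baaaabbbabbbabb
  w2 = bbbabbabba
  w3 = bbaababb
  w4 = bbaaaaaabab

w1, w2, w3

w1: Trace: S1 -b-> S2 -a-> S2 -a-> S2 -a-> S2 -a-> S2 -b-> S1 -b-> S2 -b-> S1 -a-> S1 -b-> S2 -b-> S1 -b-> S2 -a-> S2 -b-> S1 -b-> S2  → end S2, accepted
w2: Trace: S1 -b-> S2 -b-> S1 -b-> S2 -a-> S2 -b-> S1 -b-> S2 -a-> S2 -b-> S1 -b-> S2 -a-> S2  → end S2, accepted
w3: Trace: S1 -b-> S2 -b-> S1 -a-> S1 -a-> S1 -b-> S2 -a-> S2 -b-> S1 -b-> S2  → end S2, accepted
w4: Trace: S1 -b-> S2 -b-> S1 -a-> S1 -a-> S1 -a-> S1 -a-> S1 -a-> S1 -a-> S1 -b-> S2 -a-> S2 -b-> S1  → end S1, rejected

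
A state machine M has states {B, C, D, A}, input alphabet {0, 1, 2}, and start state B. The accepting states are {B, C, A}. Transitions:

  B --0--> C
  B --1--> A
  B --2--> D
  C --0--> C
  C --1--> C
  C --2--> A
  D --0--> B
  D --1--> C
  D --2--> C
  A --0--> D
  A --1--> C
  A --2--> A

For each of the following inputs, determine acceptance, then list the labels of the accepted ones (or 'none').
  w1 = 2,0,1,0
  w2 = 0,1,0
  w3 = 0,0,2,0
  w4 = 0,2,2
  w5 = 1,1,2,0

w2, w4

w1:
  start at B
  read '2': B → D
  read '0': D → B
  read '1': B → A
  read '0': A → D
  end D, rejected
w2:
  start at B
  read '0': B → C
  read '1': C → C
  read '0': C → C
  end C, accepted
w3:
  start at B
  read '0': B → C
  read '0': C → C
  read '2': C → A
  read '0': A → D
  end D, rejected
w4:
  start at B
  read '0': B → C
  read '2': C → A
  read '2': A → A
  end A, accepted
w5:
  start at B
  read '1': B → A
  read '1': A → C
  read '2': C → A
  read '0': A → D
  end D, rejected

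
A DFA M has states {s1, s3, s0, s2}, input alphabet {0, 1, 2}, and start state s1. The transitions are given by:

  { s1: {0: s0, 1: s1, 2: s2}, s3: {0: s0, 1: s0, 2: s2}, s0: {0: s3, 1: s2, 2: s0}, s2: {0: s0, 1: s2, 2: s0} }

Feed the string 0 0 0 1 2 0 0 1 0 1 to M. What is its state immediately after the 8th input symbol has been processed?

s2

Trace: s1 -0-> s0 -0-> s3 -0-> s0 -1-> s2 -2-> s0 -0-> s3 -0-> s0 -1-> s2
After 8 symbols: s2.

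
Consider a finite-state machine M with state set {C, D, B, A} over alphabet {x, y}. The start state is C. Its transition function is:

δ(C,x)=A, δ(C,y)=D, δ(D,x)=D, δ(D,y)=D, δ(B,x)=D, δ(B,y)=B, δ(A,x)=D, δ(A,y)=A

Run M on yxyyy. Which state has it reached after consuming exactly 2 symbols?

start at C
read 'y': C → D
read 'x': D → D
After 2 symbols: D.

D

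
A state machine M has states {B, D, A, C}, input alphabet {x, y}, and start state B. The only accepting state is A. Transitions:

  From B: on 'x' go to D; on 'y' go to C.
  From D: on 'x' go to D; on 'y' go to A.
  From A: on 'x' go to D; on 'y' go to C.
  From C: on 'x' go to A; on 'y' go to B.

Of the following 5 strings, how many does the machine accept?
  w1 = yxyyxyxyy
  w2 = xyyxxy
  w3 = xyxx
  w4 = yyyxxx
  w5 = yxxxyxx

1

w1: B → C → A → C → B → D → A → D → A → C  → end C, rejected
w2: B → D → A → C → A → D → A  → end A, accepted
w3: B → D → A → D → D  → end D, rejected
w4: B → C → B → C → A → D → D  → end D, rejected
w5: B → C → A → D → D → A → D → D  → end D, rejected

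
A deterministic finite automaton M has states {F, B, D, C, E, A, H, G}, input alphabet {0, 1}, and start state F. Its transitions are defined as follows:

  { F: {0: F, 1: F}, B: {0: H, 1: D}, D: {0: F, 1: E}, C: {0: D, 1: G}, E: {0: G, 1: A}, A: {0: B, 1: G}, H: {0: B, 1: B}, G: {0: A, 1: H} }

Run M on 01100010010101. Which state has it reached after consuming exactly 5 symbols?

Trace: F -0-> F -1-> F -1-> F -0-> F -0-> F
After 5 symbols: F.

F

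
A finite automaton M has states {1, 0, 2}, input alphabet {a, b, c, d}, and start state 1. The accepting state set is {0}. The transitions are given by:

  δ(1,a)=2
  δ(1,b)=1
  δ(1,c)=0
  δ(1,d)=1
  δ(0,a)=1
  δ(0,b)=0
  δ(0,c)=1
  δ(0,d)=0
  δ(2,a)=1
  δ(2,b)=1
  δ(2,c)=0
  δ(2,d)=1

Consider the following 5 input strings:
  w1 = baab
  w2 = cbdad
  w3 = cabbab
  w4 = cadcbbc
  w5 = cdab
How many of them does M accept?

0

w1: 1 → 1 → 2 → 1 → 1  → end 1, rejected
w2: 1 → 0 → 0 → 0 → 1 → 1  → end 1, rejected
w3: 1 → 0 → 1 → 1 → 1 → 2 → 1  → end 1, rejected
w4: 1 → 0 → 1 → 1 → 0 → 0 → 0 → 1  → end 1, rejected
w5: 1 → 0 → 0 → 1 → 1  → end 1, rejected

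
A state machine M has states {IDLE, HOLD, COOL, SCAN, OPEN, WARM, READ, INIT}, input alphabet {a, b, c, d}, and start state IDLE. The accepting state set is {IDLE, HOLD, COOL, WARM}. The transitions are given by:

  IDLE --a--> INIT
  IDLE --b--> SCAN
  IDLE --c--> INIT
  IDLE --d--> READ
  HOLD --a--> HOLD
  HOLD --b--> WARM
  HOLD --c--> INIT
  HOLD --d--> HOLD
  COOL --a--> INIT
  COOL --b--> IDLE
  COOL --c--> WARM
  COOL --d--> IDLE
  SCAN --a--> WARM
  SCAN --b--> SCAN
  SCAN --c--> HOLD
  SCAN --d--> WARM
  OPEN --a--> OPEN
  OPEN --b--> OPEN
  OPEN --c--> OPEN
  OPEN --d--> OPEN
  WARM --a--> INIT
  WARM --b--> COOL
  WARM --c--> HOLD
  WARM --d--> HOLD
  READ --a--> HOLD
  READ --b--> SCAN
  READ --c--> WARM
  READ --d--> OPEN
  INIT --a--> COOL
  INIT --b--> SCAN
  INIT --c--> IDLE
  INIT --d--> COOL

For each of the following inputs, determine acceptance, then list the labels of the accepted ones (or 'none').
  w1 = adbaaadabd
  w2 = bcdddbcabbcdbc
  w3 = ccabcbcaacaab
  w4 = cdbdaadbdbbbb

w1: Trace: IDLE -a-> INIT -d-> COOL -b-> IDLE -a-> INIT -a-> COOL -a-> INIT -d-> COOL -a-> INIT -b-> SCAN -d-> WARM  → end WARM, accepted
w2: Trace: IDLE -b-> SCAN -c-> HOLD -d-> HOLD -d-> HOLD -d-> HOLD -b-> WARM -c-> HOLD -a-> HOLD -b-> WARM -b-> COOL -c-> WARM -d-> HOLD -b-> WARM -c-> HOLD  → end HOLD, accepted
w3: Trace: IDLE -c-> INIT -c-> IDLE -a-> INIT -b-> SCAN -c-> HOLD -b-> WARM -c-> HOLD -a-> HOLD -a-> HOLD -c-> INIT -a-> COOL -a-> INIT -b-> SCAN  → end SCAN, rejected
w4: Trace: IDLE -c-> INIT -d-> COOL -b-> IDLE -d-> READ -a-> HOLD -a-> HOLD -d-> HOLD -b-> WARM -d-> HOLD -b-> WARM -b-> COOL -b-> IDLE -b-> SCAN  → end SCAN, rejected

w1, w2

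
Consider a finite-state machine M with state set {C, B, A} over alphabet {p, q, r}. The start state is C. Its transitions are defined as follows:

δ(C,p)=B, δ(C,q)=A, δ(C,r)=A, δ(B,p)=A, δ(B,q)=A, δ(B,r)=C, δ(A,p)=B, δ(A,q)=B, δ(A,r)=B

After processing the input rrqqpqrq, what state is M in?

A

Trace: C -r-> A -r-> B -q-> A -q-> B -p-> A -q-> B -r-> C -q-> A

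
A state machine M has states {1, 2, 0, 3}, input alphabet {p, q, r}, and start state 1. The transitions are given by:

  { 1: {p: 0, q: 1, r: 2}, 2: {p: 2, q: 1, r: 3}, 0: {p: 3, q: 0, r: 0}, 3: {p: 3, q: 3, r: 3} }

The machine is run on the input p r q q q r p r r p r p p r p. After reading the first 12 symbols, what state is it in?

3

1 → 0 → 0 → 0 → 0 → 0 → 0 → 3 → 3 → 3 → 3 → 3 → 3
After 12 symbols: 3.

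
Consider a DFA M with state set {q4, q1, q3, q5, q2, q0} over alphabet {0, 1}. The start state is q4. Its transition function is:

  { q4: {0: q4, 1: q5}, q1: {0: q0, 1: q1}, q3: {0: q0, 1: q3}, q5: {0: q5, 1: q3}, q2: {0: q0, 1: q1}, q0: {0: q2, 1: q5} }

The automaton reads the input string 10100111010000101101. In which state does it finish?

q5

q4 → q5 → q5 → q3 → q0 → q2 → q1 → q1 → q1 → q0 → q5 → q5 → q5 → q5 → q5 → q3 → q0 → q5 → q3 → q0 → q5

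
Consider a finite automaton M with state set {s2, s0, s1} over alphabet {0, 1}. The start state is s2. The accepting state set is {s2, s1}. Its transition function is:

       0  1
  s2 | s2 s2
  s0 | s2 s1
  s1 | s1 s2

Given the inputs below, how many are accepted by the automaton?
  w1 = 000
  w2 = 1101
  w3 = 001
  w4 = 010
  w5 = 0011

w1: s2 → s2 → s2 → s2  → end s2, accepted
w2: s2 → s2 → s2 → s2 → s2  → end s2, accepted
w3: s2 → s2 → s2 → s2  → end s2, accepted
w4: s2 → s2 → s2 → s2  → end s2, accepted
w5: s2 → s2 → s2 → s2 → s2  → end s2, accepted

5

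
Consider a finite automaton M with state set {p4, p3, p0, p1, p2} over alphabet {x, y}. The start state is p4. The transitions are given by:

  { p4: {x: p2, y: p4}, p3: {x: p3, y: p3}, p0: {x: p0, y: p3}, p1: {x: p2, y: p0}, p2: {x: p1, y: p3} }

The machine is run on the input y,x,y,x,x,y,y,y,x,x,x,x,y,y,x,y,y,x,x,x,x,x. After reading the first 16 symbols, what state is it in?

p3

p4 → p4 → p2 → p3 → p3 → p3 → p3 → p3 → p3 → p3 → p3 → p3 → p3 → p3 → p3 → p3 → p3
After 16 symbols: p3.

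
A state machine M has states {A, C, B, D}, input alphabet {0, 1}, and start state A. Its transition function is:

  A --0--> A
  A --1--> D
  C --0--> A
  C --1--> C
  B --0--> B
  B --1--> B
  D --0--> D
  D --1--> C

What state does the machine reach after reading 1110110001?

D

A → D → C → C → A → D → C → A → A → A → D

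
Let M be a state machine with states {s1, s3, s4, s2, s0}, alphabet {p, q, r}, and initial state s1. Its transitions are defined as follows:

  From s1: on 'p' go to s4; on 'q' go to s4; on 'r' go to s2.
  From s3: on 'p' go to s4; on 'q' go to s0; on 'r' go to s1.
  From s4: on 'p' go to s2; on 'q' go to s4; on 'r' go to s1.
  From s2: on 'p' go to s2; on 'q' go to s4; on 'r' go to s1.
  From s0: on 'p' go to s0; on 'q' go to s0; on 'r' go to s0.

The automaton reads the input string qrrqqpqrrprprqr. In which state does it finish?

s1 → s4 → s1 → s2 → s4 → s4 → s2 → s4 → s1 → s2 → s2 → s1 → s4 → s1 → s4 → s1

s1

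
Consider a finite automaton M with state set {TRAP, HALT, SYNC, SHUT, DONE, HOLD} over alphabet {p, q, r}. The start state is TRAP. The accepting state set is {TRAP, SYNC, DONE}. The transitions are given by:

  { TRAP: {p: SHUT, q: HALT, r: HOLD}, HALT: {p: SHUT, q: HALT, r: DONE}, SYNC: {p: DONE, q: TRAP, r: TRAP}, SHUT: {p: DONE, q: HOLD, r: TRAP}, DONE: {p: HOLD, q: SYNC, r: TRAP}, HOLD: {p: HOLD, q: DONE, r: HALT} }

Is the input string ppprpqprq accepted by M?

No

Trace: TRAP -p-> SHUT -p-> DONE -p-> HOLD -r-> HALT -p-> SHUT -q-> HOLD -p-> HOLD -r-> HALT -q-> HALT
End state HALT is not accepting.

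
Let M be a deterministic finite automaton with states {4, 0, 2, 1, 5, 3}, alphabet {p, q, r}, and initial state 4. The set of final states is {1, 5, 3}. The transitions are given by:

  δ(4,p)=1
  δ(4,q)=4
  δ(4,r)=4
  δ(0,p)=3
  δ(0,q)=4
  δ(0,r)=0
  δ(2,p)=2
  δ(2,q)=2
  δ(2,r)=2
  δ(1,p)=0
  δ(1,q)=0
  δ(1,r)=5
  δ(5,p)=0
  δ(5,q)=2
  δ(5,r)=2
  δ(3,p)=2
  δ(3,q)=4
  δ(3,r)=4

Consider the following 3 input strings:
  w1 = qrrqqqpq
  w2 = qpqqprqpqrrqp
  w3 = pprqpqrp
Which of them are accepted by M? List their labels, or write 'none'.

w1:
  start at 4
  read 'q': 4 → 4
  read 'r': 4 → 4
  read 'r': 4 → 4
  read 'q': 4 → 4
  read 'q': 4 → 4
  read 'q': 4 → 4
  read 'p': 4 → 1
  read 'q': 1 → 0
  end 0, rejected
w2:
  start at 4
  read 'q': 4 → 4
  read 'p': 4 → 1
  read 'q': 1 → 0
  read 'q': 0 → 4
  read 'p': 4 → 1
  read 'r': 1 → 5
  read 'q': 5 → 2
  read 'p': 2 → 2
  read 'q': 2 → 2
  read 'r': 2 → 2
  read 'r': 2 → 2
  read 'q': 2 → 2
  read 'p': 2 → 2
  end 2, rejected
w3:
  start at 4
  read 'p': 4 → 1
  read 'p': 1 → 0
  read 'r': 0 → 0
  read 'q': 0 → 4
  read 'p': 4 → 1
  read 'q': 1 → 0
  read 'r': 0 → 0
  read 'p': 0 → 3
  end 3, accepted

w3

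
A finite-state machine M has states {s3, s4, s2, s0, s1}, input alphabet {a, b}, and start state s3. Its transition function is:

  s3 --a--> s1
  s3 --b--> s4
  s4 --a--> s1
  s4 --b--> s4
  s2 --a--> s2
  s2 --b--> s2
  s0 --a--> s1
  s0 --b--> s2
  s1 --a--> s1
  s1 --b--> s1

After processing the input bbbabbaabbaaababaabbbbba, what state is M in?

Trace: s3 -b-> s4 -b-> s4 -b-> s4 -a-> s1 -b-> s1 -b-> s1 -a-> s1 -a-> s1 -b-> s1 -b-> s1 -a-> s1 -a-> s1 -a-> s1 -b-> s1 -a-> s1 -b-> s1 -a-> s1 -a-> s1 -b-> s1 -b-> s1 -b-> s1 -b-> s1 -b-> s1 -a-> s1

s1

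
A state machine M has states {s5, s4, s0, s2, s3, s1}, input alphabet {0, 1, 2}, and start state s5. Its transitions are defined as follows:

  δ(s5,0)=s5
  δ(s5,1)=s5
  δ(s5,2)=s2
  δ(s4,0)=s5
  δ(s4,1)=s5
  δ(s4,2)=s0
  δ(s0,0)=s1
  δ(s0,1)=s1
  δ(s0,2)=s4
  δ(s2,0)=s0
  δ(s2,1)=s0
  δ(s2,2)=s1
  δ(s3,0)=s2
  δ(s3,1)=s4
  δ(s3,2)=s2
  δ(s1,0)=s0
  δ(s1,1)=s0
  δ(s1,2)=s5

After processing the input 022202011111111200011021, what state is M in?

s5 → s5 → s2 → s1 → s5 → s5 → s2 → s0 → s1 → s0 → s1 → s0 → s1 → s0 → s1 → s0 → s4 → s5 → s5 → s5 → s5 → s5 → s5 → s2 → s0

s0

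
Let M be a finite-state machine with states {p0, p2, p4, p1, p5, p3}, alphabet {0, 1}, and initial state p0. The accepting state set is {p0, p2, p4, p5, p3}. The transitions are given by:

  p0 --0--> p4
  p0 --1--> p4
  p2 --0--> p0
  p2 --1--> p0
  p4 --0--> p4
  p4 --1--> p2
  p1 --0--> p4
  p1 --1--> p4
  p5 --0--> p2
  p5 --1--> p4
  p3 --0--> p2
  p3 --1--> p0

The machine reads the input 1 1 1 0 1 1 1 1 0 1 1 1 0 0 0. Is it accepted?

start at p0
read '1': p0 → p4
read '1': p4 → p2
read '1': p2 → p0
read '0': p0 → p4
read '1': p4 → p2
read '1': p2 → p0
read '1': p0 → p4
read '1': p4 → p2
read '0': p2 → p0
read '1': p0 → p4
read '1': p4 → p2
read '1': p2 → p0
read '0': p0 → p4
read '0': p4 → p4
read '0': p4 → p4
End state p4 is accepting.

Yes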